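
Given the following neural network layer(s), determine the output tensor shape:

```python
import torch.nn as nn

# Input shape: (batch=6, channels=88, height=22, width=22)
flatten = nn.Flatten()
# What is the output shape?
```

Input: (6, 88, 22, 22) -> Output: (6, 42592)

Answer: (6, 42592)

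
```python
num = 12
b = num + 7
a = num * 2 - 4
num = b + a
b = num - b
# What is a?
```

Trace:
`num = 12` → num = 12
`b = num + 7` → b = 19
`a = num * 2 - 4` → a = 20
`num = b + a` → num = 39
`b = num - b` → b = 20
So a = 20

Answer: 20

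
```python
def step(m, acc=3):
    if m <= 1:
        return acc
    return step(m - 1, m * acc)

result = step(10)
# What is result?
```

Accumulator trace (n, acc): (10, 3) -> (9, 30) -> (8, 270) -> (7, 2160) -> (6, 15120) -> (5, 90720) -> (4, 453600) -> (3, 1814400) -> (2, 5443200) -> (1, 10886400) -> return 10886400

Answer: 10886400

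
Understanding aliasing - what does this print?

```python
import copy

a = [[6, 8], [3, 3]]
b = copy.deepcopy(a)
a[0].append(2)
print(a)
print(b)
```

Key concept: deep copy is fully independent.
Step by step:
`a = [[6, 8], [3, 3]]` → a = [[6, 8], [3, 3]]
`b = copy.deepcopy(a)` → b = [[6, 8], [3, 3]]
`a[0].append(2)` → a = [[6, 8, 2], [3, 3]]
`print(a)` → prints [[6, 8, 2], [3, 3]]
`print(b)` → prints [[6, 8], [3, 3]]

Answer:
[[6, 8, 2], [3, 3]]
[[6, 8], [3, 3]]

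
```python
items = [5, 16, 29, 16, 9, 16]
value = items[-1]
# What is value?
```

Trace:
`items = [5, 16, 29, 16, 9, 16]` → items = [5, 16, 29, 16, 9, 16]
`value = items[-1]` → value = 16
So value = 16

Answer: 16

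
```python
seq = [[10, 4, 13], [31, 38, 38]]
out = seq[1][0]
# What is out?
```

Trace:
`seq = [[10, 4, 13], [31, 38, 38]]` → seq = [[10, 4, 13], [31, 38, 38]]
`out = seq[1][0]` → out = 31
So out = 31

Answer: 31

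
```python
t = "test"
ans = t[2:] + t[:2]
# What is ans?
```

Trace:
`t = "test"` → t = 'test'
`ans = t[2:] + t[:2]` → ans = 'stte'
So ans = 'stte'

Answer: 'stte'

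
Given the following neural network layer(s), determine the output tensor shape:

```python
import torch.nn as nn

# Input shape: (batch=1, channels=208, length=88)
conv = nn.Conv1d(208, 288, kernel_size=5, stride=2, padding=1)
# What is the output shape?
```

Input: (1, 208, 88) -> Output: (1, 288, 43)

Answer: (1, 288, 43)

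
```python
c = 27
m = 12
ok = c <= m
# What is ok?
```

Trace:
`c = 27` → c = 27
`m = 12` → m = 12
`ok = c <= m` → ok = False
So ok = False

Answer: False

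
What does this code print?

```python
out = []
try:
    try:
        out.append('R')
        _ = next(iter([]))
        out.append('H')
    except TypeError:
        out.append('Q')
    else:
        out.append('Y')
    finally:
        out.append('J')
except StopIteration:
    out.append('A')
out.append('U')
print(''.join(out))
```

Execution trace: 'R' (try body) → 'J' (finally) → 'A' (outer except StopIteration) → 'U' (after the try/except). Output: RJAU

Answer: RJAU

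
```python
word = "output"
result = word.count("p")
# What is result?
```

Trace:
`word = "output"` → word = 'output'
`result = word.count("p")` → result = 1
So result = 1

Answer: 1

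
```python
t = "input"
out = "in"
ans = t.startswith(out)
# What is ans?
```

Trace:
`t = "input"` → t = 'input'
`out = "in"` → out = 'in'
`ans = t.startswith(out)` → ans = True
So ans = True

Answer: True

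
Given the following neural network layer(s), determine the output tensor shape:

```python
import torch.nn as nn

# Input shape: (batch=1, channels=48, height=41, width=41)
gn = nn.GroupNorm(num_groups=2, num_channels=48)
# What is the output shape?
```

Input: (1, 48, 41, 41) -> Output: (1, 48, 41, 41)

Answer: (1, 48, 41, 41)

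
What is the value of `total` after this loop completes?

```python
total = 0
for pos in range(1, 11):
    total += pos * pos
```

Sum of squares 1² to 10² = 385
`total` takes the values: 0 → 1 → 5 → 14 → 30 → 55 → 91 → 140 → 204 → 285 → 385

Answer: 385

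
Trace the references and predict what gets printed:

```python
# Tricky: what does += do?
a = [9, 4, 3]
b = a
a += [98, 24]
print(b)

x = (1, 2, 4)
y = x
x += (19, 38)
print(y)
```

Key concept: += behavior differs for mutable vs immutable.
Step by step:
`a = [9, 4, 3]` → a = [9, 4, 3]
`b = a` → b = [9, 4, 3] (same object as a)
`a += [98, 24]` → a = [9, 4, 3, 98, 24] (same object as b); b = [9, 4, 3, 98, 24] (same object as a)
`print(b)` → prints [9, 4, 3, 98, 24]
`x = (1, 2, 4)` → x = (1, 2, 4)
`y = x` → y = (1, 2, 4)
`x += (19, 38)` → x = (1, 2, 4, 19, 38)
`print(y)` → prints (1, 2, 4)

Answer:
[9, 4, 3, 98, 24]
(1, 2, 4)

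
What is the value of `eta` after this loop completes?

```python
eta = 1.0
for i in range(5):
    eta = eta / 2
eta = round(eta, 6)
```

Halving LR 5 times: 1 / 2^5
`eta` takes the values: 1.0 → 0.5 → 0.25 → 0.125 → 0.0625 → 0.03125

Answer: 0.03125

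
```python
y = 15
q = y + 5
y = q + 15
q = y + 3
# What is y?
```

Trace:
`y = 15` → y = 15
`q = y + 5` → q = 20
`y = q + 15` → y = 35
`q = y + 3` → q = 38
So y = 35

Answer: 35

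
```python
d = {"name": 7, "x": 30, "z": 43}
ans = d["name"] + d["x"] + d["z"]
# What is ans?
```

Trace:
`d = {"name": 7, "x": 30, "z": 43}` → d = {'name': 7, 'x': 30, 'z': 43}
`ans = d["name"] + d["x"] + d["z"]` → ans = 80
So ans = 80

Answer: 80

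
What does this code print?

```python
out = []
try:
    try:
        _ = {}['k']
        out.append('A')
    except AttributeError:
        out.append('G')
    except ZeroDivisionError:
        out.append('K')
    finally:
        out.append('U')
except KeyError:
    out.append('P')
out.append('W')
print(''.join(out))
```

Execution trace: 'U' (finally) → 'P' (outer except KeyError) → 'W' (after the try/except). Output: UPW

Answer: UPW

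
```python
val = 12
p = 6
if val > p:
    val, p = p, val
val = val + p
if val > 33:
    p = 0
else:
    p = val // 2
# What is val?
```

Trace:
`val = 12` → val = 12
`p = 6` → p = 6
`if val > p: ...` → val > p is True → val = 6; p = 12
`val = val + p` → val = 18
`if val > 33: ...` → val > 33 is False, take else branch → p = 9
So val = 18

Answer: 18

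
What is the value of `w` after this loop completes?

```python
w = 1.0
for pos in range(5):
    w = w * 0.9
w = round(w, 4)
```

Exponential decay: 1.0 * 0.9^5
`w` takes the values: 1.0 → 0.9 → 0.81 → 0.729 → 0.6561 → 0.59049 → 0.5905

Answer: 0.5905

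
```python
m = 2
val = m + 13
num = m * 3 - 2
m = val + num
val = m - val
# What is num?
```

Trace:
`m = 2` → m = 2
`val = m + 13` → val = 15
`num = m * 3 - 2` → num = 4
`m = val + num` → m = 19
`val = m - val` → val = 4
So num = 4

Answer: 4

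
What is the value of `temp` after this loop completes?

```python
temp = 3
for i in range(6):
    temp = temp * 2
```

Multiply by 2, 6 times: 3 * 2^6 = 192
`temp` takes the values: 3 → 6 → 12 → 24 → 48 → 96 → 192

Answer: 192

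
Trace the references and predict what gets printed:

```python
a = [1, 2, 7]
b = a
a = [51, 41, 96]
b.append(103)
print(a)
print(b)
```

Key concept: rebinding vs mutation: a is rebound to a new list, b still points at the original.
Step by step:
`a = [1, 2, 7]` → a = [1, 2, 7]
`b = a` → b = [1, 2, 7] (same object as a)
`a = [51, 41, 96]` → a = [51, 41, 96]
`b.append(103)` → b = [1, 2, 7, 103]
`print(a)` → prints [51, 41, 96]
`print(b)` → prints [1, 2, 7, 103]

Answer:
[51, 41, 96]
[1, 2, 7, 103]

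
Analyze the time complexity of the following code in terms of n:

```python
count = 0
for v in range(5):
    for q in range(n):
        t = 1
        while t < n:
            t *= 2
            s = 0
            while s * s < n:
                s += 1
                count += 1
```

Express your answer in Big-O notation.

Each loop level contributes: 1 × n × log n × √n. Multiplying the contributions gives O(n√n log n).

Answer: O(n√n log n)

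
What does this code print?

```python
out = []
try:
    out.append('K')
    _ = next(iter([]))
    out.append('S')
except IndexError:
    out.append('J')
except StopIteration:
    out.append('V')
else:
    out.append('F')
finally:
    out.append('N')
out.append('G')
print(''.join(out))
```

Execution trace: 'K' (try body) → 'V' (except StopIteration) → 'N' (finally) → 'G' (after the try/except). Output: KVNG

Answer: KVNG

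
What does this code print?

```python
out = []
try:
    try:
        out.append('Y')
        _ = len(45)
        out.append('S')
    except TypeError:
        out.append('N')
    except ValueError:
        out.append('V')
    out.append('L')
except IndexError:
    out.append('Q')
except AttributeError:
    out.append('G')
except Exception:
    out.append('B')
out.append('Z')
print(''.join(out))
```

Execution trace: 'Y' (inner try body) → 'N' (inner except TypeError) → 'L' (try body, no exception) → 'Z' (after the try/except). Output: YNLZ

Answer: YNLZ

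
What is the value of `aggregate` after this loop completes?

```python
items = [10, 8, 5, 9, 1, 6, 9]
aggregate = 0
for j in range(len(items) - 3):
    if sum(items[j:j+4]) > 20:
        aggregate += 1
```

Count windows with sum > 20
`aggregate` takes the values: 0 → 1 → 2 → 3 → 4

Answer: 4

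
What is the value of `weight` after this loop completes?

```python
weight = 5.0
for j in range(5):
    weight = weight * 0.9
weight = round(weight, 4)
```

Exponential decay: 5.0 * 0.9^5
`weight` takes the values: 5.0 → 4.5 → 4.05 → 3.645 → 3.2805 → 2.95245 → 2.9525

Answer: 2.9525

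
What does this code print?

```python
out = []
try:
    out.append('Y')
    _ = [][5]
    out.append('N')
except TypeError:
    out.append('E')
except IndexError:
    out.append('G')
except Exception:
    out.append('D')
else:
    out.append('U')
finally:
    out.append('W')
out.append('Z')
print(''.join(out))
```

Execution trace: 'Y' (try body) → 'G' (except IndexError) → 'W' (finally) → 'Z' (after the try/except). Output: YGWZ

Answer: YGWZ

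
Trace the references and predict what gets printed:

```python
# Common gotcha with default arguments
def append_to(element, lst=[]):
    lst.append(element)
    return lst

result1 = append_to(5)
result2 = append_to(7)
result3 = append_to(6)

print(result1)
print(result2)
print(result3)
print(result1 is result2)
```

Key concept: mutable default argument gotcha.
Step by step:
`result1 = append_to(5)` → result1 = [5]
`result2 = append_to(7)` → result1 = [5, 7] (same object as result2); result2 = [5, 7] (same object as result1)
`result3 = append_to(6)` → result1 = [5, 7, 6] (same object as result2, result3); result2 = [5, 7, 6] (same object as result1, result3); result3 = [5, 7, 6] (same object as result1, result2)
`print(result1)` → prints [5, 7, 6]
`print(result2)` → prints [5, 7, 6]
`print(result3)` → prints [5, 7, 6]
`print(result1 is result2)` → prints True

Answer:
[5, 7, 6]
[5, 7, 6]
[5, 7, 6]
True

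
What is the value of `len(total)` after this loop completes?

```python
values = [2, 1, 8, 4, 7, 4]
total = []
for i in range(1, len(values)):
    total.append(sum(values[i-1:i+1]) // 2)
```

Number of 2-element averages
`total` takes the values: [] → [1] → [1, 4] → [1, 4, 6] → [1, 4, 6, 5] → [1, 4, 6, 5, 5]
So `len(total)` = 5

Answer: 5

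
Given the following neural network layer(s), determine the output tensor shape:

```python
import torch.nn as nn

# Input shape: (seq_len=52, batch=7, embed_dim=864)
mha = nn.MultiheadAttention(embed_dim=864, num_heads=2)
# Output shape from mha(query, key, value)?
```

Input: (52, 7, 864) -> Output: (52, 7, 864)

Answer: (52, 7, 864)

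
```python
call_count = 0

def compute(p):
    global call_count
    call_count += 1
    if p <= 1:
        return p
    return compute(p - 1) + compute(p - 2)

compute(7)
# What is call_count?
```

Calls(p) = 1 + Calls(p-1) + Calls(p-2); Calls(0)=Calls(1)=1. For p=7 this gives 41.

Answer: 41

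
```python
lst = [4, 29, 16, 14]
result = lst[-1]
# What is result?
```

Trace:
`lst = [4, 29, 16, 14]` → lst = [4, 29, 16, 14]
`result = lst[-1]` → result = 14
So result = 14

Answer: 14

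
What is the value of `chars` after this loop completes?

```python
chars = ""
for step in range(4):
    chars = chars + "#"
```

Repeat '#' 4 times
`chars` takes the values: "" → "#" → "##" → "###" → "####"

Answer: "####"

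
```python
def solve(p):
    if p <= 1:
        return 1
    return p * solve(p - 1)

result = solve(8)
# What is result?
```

solve(8) = 8 * 7 * 6 * 5 * 4 * 3 * 2 * 1 = 40320

Answer: 40320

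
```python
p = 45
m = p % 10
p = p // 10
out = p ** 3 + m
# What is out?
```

Trace:
`p = 45` → p = 45
`m = p % 10` → m = 5
`p = p // 10` → p = 4
`out = p ** 3 + m` → out = 69
So out = 69

Answer: 69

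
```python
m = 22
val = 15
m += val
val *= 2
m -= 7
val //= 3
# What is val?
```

Trace:
`m = 22` → m = 22
`val = 15` → val = 15
`m += val` → m = 37
`val *= 2` → val = 30
`m -= 7` → m = 30
`val //= 3` → val = 10
So val = 10

Answer: 10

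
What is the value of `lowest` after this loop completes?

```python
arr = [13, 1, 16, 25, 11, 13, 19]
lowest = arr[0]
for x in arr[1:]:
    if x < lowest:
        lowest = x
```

Minimum of [13, 1, 16, 25, 11, 13, 19]
`lowest` takes the values: 13 → 1

Answer: 1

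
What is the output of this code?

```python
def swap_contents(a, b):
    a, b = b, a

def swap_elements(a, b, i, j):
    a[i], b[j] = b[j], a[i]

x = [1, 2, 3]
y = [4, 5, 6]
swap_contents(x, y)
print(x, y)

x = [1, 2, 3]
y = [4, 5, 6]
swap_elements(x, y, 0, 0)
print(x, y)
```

Key concept: parameter rebinding vs mutation.
Step by step:
`x = [1, 2, 3]` → x = [1, 2, 3]
`y = [4, 5, 6]` → y = [4, 5, 6]
`swap_contents(x, y)` → no visible change to tracked variables
`print(x, y)` → prints [1, 2, 3] [4, 5, 6]
`x = [1, 2, 3]` → x = [1, 2, 3]
`y = [4, 5, 6]` → y = [4, 5, 6]
`swap_elements(x, y, 0, 0)` → x = [4, 2, 3]; y = [1, 5, 6]
`print(x, y)` → prints [4, 2, 3] [1, 5, 6]

Answer:
[1, 2, 3] [4, 5, 6]
[4, 2, 3] [1, 5, 6]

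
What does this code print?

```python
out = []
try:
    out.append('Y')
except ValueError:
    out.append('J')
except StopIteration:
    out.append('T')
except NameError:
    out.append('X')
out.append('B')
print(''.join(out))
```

Execution trace: 'Y' (try body, no exception) → 'B' (after the try/except). Output: YB

Answer: YB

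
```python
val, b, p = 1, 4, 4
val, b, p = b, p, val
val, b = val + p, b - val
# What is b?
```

Trace:
`val, b, p = 1, 4, 4` → val = 1; b = 4; p = 4
`val, b, p = b, p, val` → val = 4; b = 4; p = 1
`val, b = val + p, b - val` → val = 5; b = 0
So b = 0

Answer: 0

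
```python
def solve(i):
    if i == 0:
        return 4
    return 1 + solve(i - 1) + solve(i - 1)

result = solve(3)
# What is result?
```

solve(i) = 1 + 2·solve(i-1), solve(0)=4. Closed form: (4+1)·2^3 - 1 = 39.

Answer: 39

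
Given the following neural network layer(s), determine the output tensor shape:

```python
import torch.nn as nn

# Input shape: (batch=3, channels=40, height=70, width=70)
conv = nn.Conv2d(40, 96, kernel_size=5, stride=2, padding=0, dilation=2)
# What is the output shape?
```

Input: (3, 40, 70, 70) -> Output: (3, 96, 31, 31)

Answer: (3, 96, 31, 31)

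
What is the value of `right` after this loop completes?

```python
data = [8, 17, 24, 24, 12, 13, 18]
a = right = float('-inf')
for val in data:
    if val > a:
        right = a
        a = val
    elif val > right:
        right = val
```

Second largest (with repeats) in [8, 17, 24, 24, 12, 13, 18]
`right` takes the values: -inf → 8 → 17 → 24

Answer: 24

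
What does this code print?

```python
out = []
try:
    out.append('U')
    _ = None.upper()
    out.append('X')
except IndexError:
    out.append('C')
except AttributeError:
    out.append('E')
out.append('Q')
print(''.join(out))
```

Execution trace: 'U' (try body) → 'E' (except AttributeError) → 'Q' (after the try/except). Output: UEQ

Answer: UEQ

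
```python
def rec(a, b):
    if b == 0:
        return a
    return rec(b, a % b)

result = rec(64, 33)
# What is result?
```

rec(64, 33) -> rec(33, 31) -> rec(31, 2) -> rec(2, 1) -> rec(1, 0) -> 1

Answer: 1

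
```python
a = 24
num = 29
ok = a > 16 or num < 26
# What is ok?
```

Trace:
`a = 24` → a = 24
`num = 29` → num = 29
`ok = a > 16 or num < 26` → ok = True
So ok = True

Answer: True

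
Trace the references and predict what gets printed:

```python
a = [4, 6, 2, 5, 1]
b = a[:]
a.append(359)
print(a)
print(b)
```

Key concept: slice [:] creates copy.
Step by step:
`a = [4, 6, 2, 5, 1]` → a = [4, 6, 2, 5, 1]
`b = a[:]` → b = [4, 6, 2, 5, 1]
`a.append(359)` → a = [4, 6, 2, 5, 1, 359]
`print(a)` → prints [4, 6, 2, 5, 1, 359]
`print(b)` → prints [4, 6, 2, 5, 1]

Answer:
[4, 6, 2, 5, 1, 359]
[4, 6, 2, 5, 1]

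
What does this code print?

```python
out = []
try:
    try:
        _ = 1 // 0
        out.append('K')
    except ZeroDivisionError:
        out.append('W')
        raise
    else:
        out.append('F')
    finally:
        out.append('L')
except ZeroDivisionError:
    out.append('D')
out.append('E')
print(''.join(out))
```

Execution trace: 'W' (except ZeroDivisionError) → 'L' (finally) → 'D' (outer except ZeroDivisionError) → 'E' (after the try/except). Output: WLDE

Answer: WLDE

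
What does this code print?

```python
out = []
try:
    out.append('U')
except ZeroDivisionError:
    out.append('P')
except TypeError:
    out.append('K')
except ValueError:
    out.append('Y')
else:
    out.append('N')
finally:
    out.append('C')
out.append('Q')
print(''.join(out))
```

Execution trace: 'U' (try body, no exception) → 'N' (else) → 'C' (finally) → 'Q' (after the try/except). Output: UNCQ

Answer: UNCQ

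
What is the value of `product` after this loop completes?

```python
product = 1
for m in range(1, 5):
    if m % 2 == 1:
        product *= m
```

Product of odd numbers 1 to 4
`product` takes the values: 1 → 3

Answer: 3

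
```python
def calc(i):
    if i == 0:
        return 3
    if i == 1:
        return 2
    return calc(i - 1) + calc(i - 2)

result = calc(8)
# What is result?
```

Build up from base cases: calc(0)=3, calc(1)=2, calc(2)=5, calc(3)=7, calc(4)=12, calc(5)=19, calc(6)=31, ..., calc(8)=81

Answer: 81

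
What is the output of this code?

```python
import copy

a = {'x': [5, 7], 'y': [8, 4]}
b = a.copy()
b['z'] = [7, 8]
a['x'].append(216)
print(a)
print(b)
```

Key concept: shallow copy of dict with mutable values.
Step by step:
`a = {'x': [5, 7], 'y': [8, 4]}` → a = {'x': [5, 7], 'y': [8, 4]}
`b = a.copy()` → b = {'x': [5, 7], 'y': [8, 4]}
`b['z'] = [7, 8]` → b = {'x': [5, 7], 'y': [8, 4], 'z': [7, 8]}
`a['x'].append(216)` → a = {'x': [5, 7, 216], 'y': [8, 4]}; b = {'x': [5, 7, 216], 'y': [8, 4], 'z': [7, 8]}
`print(a)` → prints {'x': [5, 7, 216], 'y': [8, 4]}
`print(b)` → prints {'x': [5, 7, 216], 'y': [8, 4], 'z': [7, 8]}

Answer:
{'x': [5, 7, 216], 'y': [8, 4]}
{'x': [5, 7, 216], 'y': [8, 4], 'z': [7, 8]}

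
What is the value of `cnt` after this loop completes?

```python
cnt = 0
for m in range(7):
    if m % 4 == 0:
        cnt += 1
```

Count numbers divisible by 4 in range(7)
`cnt` takes the values: 0 → 1 → 2

Answer: 2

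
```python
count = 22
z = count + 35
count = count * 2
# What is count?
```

Trace:
`count = 22` → count = 22
`z = count + 35` → z = 57
`count = count * 2` → count = 44
So count = 44

Answer: 44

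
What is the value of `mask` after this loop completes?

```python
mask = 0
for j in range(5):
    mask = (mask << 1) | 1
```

Build 5 consecutive 1-bits: 0b11111
`mask` takes the values: 0 → 1 → 3 → 7 → 15 → 31

Answer: 31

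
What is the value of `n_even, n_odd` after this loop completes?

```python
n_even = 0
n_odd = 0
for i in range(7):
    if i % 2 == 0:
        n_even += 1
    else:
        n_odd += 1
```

Count evens and odds in range(7)
`n_even, n_odd` takes the values: (0, 0) → (1, 0) → (1, 1) → (2, 1) → (2, 2) → (3, 2) → (3, 3) → (4, 3)

Answer: 4, 3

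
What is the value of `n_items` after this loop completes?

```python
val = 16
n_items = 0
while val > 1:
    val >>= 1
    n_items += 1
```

Count right shifts until 1
`n_items` takes the values: 0 → 1 → 2 → 3 → 4

Answer: 4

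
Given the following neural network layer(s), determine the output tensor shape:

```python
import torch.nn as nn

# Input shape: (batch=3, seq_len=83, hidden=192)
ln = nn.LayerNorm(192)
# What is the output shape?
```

Input: (3, 83, 192) -> Output: (3, 83, 192)

Answer: (3, 83, 192)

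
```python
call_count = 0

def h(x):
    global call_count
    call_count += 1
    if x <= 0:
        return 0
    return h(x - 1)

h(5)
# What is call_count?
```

Linear recursion stepping by 1: 6 calls from x=5 down to ≤0.

Answer: 6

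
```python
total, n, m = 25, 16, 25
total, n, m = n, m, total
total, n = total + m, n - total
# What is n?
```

Trace:
`total, n, m = 25, 16, 25` → total = 25; n = 16; m = 25
`total, n, m = n, m, total` → total = 16; n = 25; m = 25
`total, n = total + m, n - total` → total = 41; n = 9
So n = 9

Answer: 9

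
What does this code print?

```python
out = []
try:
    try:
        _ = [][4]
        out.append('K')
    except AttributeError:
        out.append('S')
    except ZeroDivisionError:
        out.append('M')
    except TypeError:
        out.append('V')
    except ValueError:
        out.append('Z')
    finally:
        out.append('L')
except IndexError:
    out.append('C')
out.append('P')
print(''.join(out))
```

Execution trace: 'L' (finally) → 'C' (outer except IndexError) → 'P' (after the try/except). Output: LCP

Answer: LCP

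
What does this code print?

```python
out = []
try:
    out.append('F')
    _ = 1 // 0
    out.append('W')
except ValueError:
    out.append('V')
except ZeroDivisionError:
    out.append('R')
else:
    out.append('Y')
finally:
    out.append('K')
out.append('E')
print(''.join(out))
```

Execution trace: 'F' (try body) → 'R' (except ZeroDivisionError) → 'K' (finally) → 'E' (after the try/except). Output: FRKE

Answer: FRKE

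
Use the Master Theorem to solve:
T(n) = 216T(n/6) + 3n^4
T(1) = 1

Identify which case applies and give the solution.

a=216, b=6, f(n)=3n^4. log_6(216) = 3. Since c=4 > 3 and the regularity condition holds (216(n/6)^4 = (216/6^4)n^4 with 216/6^4 < 1), Case 3 applies: T(n) = Θ(f(n)) = O(n^4).

Answer: O(n^4) - Case 3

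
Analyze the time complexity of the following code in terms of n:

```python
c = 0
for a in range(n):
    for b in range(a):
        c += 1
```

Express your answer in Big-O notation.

Each loop level contributes: n × n. Multiplying the contributions gives O(n^2).

Answer: O(n^2)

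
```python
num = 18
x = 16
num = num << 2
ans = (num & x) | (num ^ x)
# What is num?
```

Trace:
`num = 18` → num = 18
`x = 16` → x = 16
`num = num << 2` → num = 72
`ans = (num & x) | (num ^ x)` → ans = 88
So num = 72

Answer: 72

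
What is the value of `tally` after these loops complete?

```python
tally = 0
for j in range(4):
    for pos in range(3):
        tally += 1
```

4 * 3 = 12
`tally` takes the values: 0 → 1 → 2 → 3 → 4 → 5 → 6 → 7 → 8 → 9 → 10 → 11 → 12

Answer: 12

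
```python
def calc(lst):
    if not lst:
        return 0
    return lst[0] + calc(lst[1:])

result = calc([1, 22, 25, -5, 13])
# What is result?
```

1 + 22 + 25 + (-5) + 13 + 0 = 56

Answer: 56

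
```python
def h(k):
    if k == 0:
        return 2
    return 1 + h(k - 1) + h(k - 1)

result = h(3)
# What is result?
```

h(k) = 1 + 2·h(k-1), h(0)=2. Closed form: (2+1)·2^3 - 1 = 23.

Answer: 23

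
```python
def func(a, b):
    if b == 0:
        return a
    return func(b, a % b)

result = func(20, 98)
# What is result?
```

func(20, 98) -> func(98, 20) -> func(20, 18) -> func(18, 2) -> func(2, 0) -> 2

Answer: 2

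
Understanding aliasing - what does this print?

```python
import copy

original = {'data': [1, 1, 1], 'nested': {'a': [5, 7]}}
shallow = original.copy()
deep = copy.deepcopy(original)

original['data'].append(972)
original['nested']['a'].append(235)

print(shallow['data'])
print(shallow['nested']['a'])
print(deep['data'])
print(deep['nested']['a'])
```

Key concept: comparing shallow vs deep copy.
Step by step:
`original = {'data': [1, 1, 1], 'nested': {'a': [5, 7]}}` → original = {'data': [1, 1, 1], 'nested': {'a': [5, 7]}}
`shallow = original.copy()` → shallow = {'data': [1, 1, 1], 'nested': {'a': [5, 7]}}
`deep = copy.deepcopy(original)` → deep = {'data': [1, 1, 1], 'nested': {'a': [5, 7]}}
`original['data'].append(972)` → original = {'data': [1, 1, 1, 972], 'nested': {'a': [5, 7]}}; shallow = {'data': [1, 1, 1, 972], 'nested': {'a': [5, 7]}}
`original['nested']['a'].append(235)` → original = {'data': [1, 1, 1, 972], 'nested': {'a': [5, 7, 235]}}; shallow = {'data': [1, 1, 1, 972], 'nested': {'a': [5, 7, 235]}}
`print(shallow['data'])` → prints [1, 1, 1, 972]
`print(shallow['nested']['a'])` → prints [5, 7, 235]
`print(deep['data'])` → prints [1, 1, 1]
`print(deep['nested']['a'])` → prints [5, 7]

Answer:
[1, 1, 1, 972]
[5, 7, 235]
[1, 1, 1]
[5, 7]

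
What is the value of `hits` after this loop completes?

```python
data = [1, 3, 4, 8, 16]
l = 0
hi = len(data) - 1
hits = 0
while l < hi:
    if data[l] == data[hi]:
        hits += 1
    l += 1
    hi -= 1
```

Count matching pairs from ends
`hits` takes the values: 0

Answer: 0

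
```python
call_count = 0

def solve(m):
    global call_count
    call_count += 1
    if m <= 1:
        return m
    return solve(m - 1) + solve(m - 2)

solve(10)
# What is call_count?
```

Calls(m) = 1 + Calls(m-1) + Calls(m-2); Calls(0)=Calls(1)=1. For m=10 this gives 177.

Answer: 177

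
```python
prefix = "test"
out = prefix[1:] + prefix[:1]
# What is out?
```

Trace:
`prefix = "test"` → prefix = 'test'
`out = prefix[1:] + prefix[:1]` → out = 'estt'
So out = 'estt'

Answer: 'estt'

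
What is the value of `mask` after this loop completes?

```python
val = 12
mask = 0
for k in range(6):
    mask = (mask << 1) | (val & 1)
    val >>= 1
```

Reverse lowest 6 bits of 12
`mask` takes the values: 0 → 1 → 3 → 6 → 12

Answer: 12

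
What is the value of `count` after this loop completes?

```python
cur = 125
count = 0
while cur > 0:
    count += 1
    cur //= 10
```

Count digits by repeated division by 10
`count` takes the values: 0 → 1 → 2 → 3

Answer: 3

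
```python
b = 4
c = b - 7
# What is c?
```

Trace:
`b = 4` → b = 4
`c = b - 7` → c = -3
So c = -3

Answer: -3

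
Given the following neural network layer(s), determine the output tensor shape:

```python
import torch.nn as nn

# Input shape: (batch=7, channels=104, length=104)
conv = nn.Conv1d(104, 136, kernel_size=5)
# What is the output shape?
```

Input: (7, 104, 104) -> Output: (7, 136, 100)

Answer: (7, 136, 100)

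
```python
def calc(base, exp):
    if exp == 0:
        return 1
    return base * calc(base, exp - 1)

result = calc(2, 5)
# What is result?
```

calc(2, 5) = 2 * 2 * 2 * 2 * 2 = 32

Answer: 32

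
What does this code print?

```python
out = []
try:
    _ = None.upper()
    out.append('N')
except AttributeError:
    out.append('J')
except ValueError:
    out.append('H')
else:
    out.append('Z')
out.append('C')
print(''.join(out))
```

Execution trace: 'J' (except AttributeError) → 'C' (after the try/except). Output: JC

Answer: JC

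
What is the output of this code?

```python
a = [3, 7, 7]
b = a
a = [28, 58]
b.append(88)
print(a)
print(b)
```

Key concept: rebinding vs mutation: a is rebound to a new list, b still points at the original.
Step by step:
`a = [3, 7, 7]` → a = [3, 7, 7]
`b = a` → b = [3, 7, 7] (same object as a)
`a = [28, 58]` → a = [28, 58]
`b.append(88)` → b = [3, 7, 7, 88]
`print(a)` → prints [28, 58]
`print(b)` → prints [3, 7, 7, 88]

Answer:
[28, 58]
[3, 7, 7, 88]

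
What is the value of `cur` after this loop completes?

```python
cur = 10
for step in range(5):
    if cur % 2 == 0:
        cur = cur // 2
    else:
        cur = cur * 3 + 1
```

Collatz-style transformation from 10
`cur` takes the values: 10 → 5 → 16 → 8 → 4 → 2

Answer: 2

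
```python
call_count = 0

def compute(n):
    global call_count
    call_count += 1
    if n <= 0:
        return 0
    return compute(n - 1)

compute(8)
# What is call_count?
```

Linear recursion stepping by 1: 9 calls from n=8 down to ≤0.

Answer: 9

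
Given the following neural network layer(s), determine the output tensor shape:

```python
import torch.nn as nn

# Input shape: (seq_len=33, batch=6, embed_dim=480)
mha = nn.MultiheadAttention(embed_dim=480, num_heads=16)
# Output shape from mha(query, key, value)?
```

Input: (33, 6, 480) -> Output: (33, 6, 480)

Answer: (33, 6, 480)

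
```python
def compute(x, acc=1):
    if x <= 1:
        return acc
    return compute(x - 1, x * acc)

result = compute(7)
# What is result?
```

Accumulator trace (n, acc): (7, 1) -> (6, 7) -> (5, 42) -> (4, 210) -> (3, 840) -> (2, 2520) -> (1, 5040) -> return 5040

Answer: 5040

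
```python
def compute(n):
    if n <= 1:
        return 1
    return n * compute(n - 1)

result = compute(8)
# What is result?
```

compute(8) = 8 * 7 * 6 * 5 * 4 * 3 * 2 * 1 = 40320

Answer: 40320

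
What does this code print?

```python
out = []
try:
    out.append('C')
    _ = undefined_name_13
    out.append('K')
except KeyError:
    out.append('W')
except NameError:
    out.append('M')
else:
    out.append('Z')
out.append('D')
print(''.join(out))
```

Execution trace: 'C' (try body) → 'M' (except NameError) → 'D' (after the try/except). Output: CMD

Answer: CMD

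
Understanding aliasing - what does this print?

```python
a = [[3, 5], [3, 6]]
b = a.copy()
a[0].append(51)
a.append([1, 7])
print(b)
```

Key concept: shallow copy with nested lists.
Step by step:
`a = [[3, 5], [3, 6]]` → a = [[3, 5], [3, 6]]
`b = a.copy()` → b = [[3, 5], [3, 6]]
`a[0].append(51)` → a = [[3, 5, 51], [3, 6]]; b = [[3, 5, 51], [3, 6]]
`a.append([1, 7])` → a = [[3, 5, 51], [3, 6], [1, 7]]
`print(b)` → prints [[3, 5, 51], [3, 6]]

Answer: [[3, 5, 51], [3, 6]]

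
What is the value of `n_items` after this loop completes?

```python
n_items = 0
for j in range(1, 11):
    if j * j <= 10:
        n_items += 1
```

Count numbers where j² ≤ 10
`n_items` takes the values: 0 → 1 → 2 → 3

Answer: 3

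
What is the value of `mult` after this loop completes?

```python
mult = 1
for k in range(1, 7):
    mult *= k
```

6! = 720
`mult` takes the values: 1 → 2 → 6 → 24 → 120 → 720

Answer: 720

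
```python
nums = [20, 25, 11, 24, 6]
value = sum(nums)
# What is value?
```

Trace:
`nums = [20, 25, 11, 24, 6]` → nums = [20, 25, 11, 24, 6]
`value = sum(nums)` → value = 86
So value = 86

Answer: 86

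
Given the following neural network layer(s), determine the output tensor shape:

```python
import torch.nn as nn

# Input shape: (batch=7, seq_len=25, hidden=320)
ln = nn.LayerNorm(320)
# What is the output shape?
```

Input: (7, 25, 320) -> Output: (7, 25, 320)

Answer: (7, 25, 320)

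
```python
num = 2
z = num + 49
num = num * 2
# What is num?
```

Trace:
`num = 2` → num = 2
`z = num + 49` → z = 51
`num = num * 2` → num = 4
So num = 4

Answer: 4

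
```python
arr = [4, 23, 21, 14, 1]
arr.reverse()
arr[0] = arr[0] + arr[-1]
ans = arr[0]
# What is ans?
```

Trace:
`arr = [4, 23, 21, 14, 1]` → arr = [4, 23, 21, 14, 1]
`arr.reverse()` → arr = [1, 14, 21, 23, 4]
`arr[0] = arr[0] + arr[-1]` → arr = [5, 14, 21, 23, 4]
`ans = arr[0]` → ans = 5
So ans = 5

Answer: 5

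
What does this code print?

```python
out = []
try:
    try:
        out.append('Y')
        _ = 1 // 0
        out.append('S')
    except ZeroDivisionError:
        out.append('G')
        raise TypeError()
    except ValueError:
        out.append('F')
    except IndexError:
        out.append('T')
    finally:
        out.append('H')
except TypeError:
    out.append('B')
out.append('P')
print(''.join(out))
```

Execution trace: 'Y' (inner try body) → 'G' (inner except ZeroDivisionError) → 'H' (inner finally) → 'B' (outer except TypeError) → 'P' (after the try/except). Output: YGHBP

Answer: YGHBP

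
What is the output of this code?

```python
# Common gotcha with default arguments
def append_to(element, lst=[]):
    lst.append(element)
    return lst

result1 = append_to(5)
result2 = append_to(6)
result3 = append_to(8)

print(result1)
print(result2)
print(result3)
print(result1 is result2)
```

Key concept: mutable default argument gotcha.
Step by step:
`result1 = append_to(5)` → result1 = [5]
`result2 = append_to(6)` → result1 = [5, 6] (same object as result2); result2 = [5, 6] (same object as result1)
`result3 = append_to(8)` → result1 = [5, 6, 8] (same object as result2, result3); result2 = [5, 6, 8] (same object as result1, result3); result3 = [5, 6, 8] (same object as result1, result2)
`print(result1)` → prints [5, 6, 8]
`print(result2)` → prints [5, 6, 8]
`print(result3)` → prints [5, 6, 8]
`print(result1 is result2)` → prints True

Answer:
[5, 6, 8]
[5, 6, 8]
[5, 6, 8]
True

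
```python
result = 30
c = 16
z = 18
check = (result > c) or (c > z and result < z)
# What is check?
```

Trace:
`result = 30` → result = 30
`c = 16` → c = 16
`z = 18` → z = 18
`check = (result > c) or (c > z and result < z)` → check = True
So check = True

Answer: True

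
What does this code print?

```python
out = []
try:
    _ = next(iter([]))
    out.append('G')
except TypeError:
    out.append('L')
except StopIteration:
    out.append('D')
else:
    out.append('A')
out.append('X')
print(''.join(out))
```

Execution trace: 'D' (except StopIteration) → 'X' (after the try/except). Output: DX

Answer: DX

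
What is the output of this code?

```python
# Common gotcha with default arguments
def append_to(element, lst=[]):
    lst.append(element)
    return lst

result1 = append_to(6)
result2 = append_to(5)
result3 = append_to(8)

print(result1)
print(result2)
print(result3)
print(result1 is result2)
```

Key concept: mutable default argument gotcha.
Step by step:
`result1 = append_to(6)` → result1 = [6]
`result2 = append_to(5)` → result1 = [6, 5] (same object as result2); result2 = [6, 5] (same object as result1)
`result3 = append_to(8)` → result1 = [6, 5, 8] (same object as result2, result3); result2 = [6, 5, 8] (same object as result1, result3); result3 = [6, 5, 8] (same object as result1, result2)
`print(result1)` → prints [6, 5, 8]
`print(result2)` → prints [6, 5, 8]
`print(result3)` → prints [6, 5, 8]
`print(result1 is result2)` → prints True

Answer:
[6, 5, 8]
[6, 5, 8]
[6, 5, 8]
True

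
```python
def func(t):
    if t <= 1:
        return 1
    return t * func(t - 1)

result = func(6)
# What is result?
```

func(6) = 6 * 5 * 4 * 3 * 2 * 1 = 720

Answer: 720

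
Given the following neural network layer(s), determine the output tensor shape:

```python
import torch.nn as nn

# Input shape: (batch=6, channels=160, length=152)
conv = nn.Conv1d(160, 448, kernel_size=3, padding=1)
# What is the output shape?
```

Input: (6, 160, 152) -> Output: (6, 448, 152)

Answer: (6, 448, 152)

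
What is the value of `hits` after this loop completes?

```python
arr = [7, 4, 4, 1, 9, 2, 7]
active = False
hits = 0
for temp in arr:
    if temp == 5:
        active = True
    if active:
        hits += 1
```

Count elements after first 5 in [7, 4, 4, 1, 9, 2, 7]
`hits` takes the values: 0

Answer: 0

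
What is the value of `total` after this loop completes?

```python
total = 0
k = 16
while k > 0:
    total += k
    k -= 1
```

Sum 16 down to 1
`total` takes the values: 0 → 16 → 31 → 45 → 58 → 70 → 81 → 91 → 100 → 108 → 115 → 121 → 126 → 130 → 133 → 135 → 136

Answer: 136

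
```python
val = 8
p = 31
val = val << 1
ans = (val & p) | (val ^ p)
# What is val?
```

Trace:
`val = 8` → val = 8
`p = 31` → p = 31
`val = val << 1` → val = 16
`ans = (val & p) | (val ^ p)` → ans = 31
So val = 16

Answer: 16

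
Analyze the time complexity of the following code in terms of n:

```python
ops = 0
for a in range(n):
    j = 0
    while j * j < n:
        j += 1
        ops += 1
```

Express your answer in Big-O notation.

Each loop level contributes: n × √n. Multiplying the contributions gives O(n√n).

Answer: O(n√n)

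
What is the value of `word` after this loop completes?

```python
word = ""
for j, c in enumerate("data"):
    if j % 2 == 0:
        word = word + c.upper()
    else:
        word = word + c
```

Uppercase even positions in 'data'
`word` takes the values: "" → "D" → "Da" → "DaT" → "DaTa"

Answer: "DaTa"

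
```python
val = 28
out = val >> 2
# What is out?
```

Trace:
`val = 28` → val = 28
`out = val >> 2` → out = 7
So out = 7

Answer: 7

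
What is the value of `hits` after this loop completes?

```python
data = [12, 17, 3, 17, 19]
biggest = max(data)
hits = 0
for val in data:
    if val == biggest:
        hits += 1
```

Count of max value 19 in [12, 17, 3, 17, 19]
`hits` takes the values: 0 → 1

Answer: 1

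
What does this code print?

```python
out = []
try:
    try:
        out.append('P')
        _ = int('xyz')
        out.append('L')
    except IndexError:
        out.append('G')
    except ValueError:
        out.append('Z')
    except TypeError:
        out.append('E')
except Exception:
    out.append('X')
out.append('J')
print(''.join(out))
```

Execution trace: 'P' (inner try body) → 'Z' (inner except ValueError) → 'J' (after the try/except). Output: PZJ

Answer: PZJ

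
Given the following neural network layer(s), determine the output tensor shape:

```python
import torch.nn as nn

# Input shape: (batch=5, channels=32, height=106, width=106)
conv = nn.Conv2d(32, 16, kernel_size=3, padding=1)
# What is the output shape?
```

Input: (5, 32, 106, 106) -> Output: (5, 16, 106, 106)

Answer: (5, 16, 106, 106)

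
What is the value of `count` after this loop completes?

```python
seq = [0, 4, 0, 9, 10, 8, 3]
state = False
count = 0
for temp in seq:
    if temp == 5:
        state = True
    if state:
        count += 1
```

Count elements after first 5 in [0, 4, 0, 9, 10, 8, 3]
`count` takes the values: 0

Answer: 0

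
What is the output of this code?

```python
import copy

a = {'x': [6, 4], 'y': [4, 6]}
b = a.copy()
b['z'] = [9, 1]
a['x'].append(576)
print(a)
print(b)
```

Key concept: shallow copy of dict with mutable values.
Step by step:
`a = {'x': [6, 4], 'y': [4, 6]}` → a = {'x': [6, 4], 'y': [4, 6]}
`b = a.copy()` → b = {'x': [6, 4], 'y': [4, 6]}
`b['z'] = [9, 1]` → b = {'x': [6, 4], 'y': [4, 6], 'z': [9, 1]}
`a['x'].append(576)` → a = {'x': [6, 4, 576], 'y': [4, 6]}; b = {'x': [6, 4, 576], 'y': [4, 6], 'z': [9, 1]}
`print(a)` → prints {'x': [6, 4, 576], 'y': [4, 6]}
`print(b)` → prints {'x': [6, 4, 576], 'y': [4, 6], 'z': [9, 1]}

Answer:
{'x': [6, 4, 576], 'y': [4, 6]}
{'x': [6, 4, 576], 'y': [4, 6], 'z': [9, 1]}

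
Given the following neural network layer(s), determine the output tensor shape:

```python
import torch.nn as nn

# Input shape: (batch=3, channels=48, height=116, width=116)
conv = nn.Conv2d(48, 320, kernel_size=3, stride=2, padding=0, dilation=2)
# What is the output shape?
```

Input: (3, 48, 116, 116) -> Output: (3, 320, 56, 56)

Answer: (3, 320, 56, 56)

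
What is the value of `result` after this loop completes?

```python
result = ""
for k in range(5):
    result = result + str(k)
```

Concatenate digits 0 to 4
`result` takes the values: "" → "0" → "01" → "012" → "0123" → "01234"

Answer: "01234"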